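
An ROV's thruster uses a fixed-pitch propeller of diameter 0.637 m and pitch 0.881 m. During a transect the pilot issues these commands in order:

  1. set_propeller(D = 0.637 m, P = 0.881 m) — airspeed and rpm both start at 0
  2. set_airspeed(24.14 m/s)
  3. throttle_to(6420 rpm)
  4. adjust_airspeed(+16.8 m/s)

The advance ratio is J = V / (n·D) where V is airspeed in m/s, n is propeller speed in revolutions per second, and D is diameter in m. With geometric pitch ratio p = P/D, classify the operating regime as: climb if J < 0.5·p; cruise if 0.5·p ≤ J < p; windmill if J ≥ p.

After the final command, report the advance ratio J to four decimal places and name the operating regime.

set_propeller: D = 0.637 m, P = 0.881 m (p = P/D = 1.383046); state ← (V=0, rpm=0)
set_airspeed(24.14): V ← 24.14 m/s
throttle_to(6420): rpm ← 6420
adjust_airspeed(+16.8): V ← 24.14 +16.8 = 40.94 m/s
final state: V = 40.94 m/s, rpm = 6420 → n = rpm/60 = 107.000000 rev/s
J = V / (n·D) = 40.94 / (107.000000 × 0.637) = 0.600654
regime bands: climb J<0.6915 | cruise [0.6915, 1.3830) | windmill J≥1.3830
J = 0.6007 → climb

J = 0.6007, regime = climb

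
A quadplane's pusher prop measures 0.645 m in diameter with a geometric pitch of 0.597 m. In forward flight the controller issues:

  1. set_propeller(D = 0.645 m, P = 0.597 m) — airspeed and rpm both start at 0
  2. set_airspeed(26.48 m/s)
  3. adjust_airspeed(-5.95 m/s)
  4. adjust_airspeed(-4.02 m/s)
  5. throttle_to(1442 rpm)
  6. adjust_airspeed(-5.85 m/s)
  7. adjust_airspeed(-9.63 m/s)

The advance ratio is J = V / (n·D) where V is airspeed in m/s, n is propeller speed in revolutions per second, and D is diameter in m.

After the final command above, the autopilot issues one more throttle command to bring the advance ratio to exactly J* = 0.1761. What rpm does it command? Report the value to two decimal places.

rpm = 544.09

set_propeller: D = 0.645 m, P = 0.597 m (p = P/D = 0.925581); state ← (V=0, rpm=0)
set_airspeed(26.48): V ← 26.48 m/s
adjust_airspeed(-5.95): V ← 26.48 -5.95 = 20.53 m/s
adjust_airspeed(-4.02): V ← 20.53 -4.02 = 16.51 m/s
throttle_to(1442): rpm ← 1442
adjust_airspeed(-5.85): V ← 16.51 -5.85 = 10.66 m/s
adjust_airspeed(-9.63): V ← 10.66 -9.63 = 1.03 m/s
final state: V = 1.03 m/s, rpm = 1442 → n = rpm/60 = 24.033333 rev/s
target J* = 0.1761; solve J* = V/(n·D) for n: n = V/(J*·D) = 1.03/(0.1761 × 0.645) = 9.068139 rev/s
rpm = 60·n = 544.088322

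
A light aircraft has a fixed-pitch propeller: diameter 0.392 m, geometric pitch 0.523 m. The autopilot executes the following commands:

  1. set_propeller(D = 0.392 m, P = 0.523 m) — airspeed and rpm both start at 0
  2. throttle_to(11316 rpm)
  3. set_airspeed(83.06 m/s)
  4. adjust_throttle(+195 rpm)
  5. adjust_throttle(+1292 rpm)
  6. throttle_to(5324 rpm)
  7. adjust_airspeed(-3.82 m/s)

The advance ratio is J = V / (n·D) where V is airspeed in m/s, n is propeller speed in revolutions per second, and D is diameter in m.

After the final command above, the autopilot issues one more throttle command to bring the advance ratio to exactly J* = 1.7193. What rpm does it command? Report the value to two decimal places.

rpm = 7054.37

set_propeller: D = 0.392 m, P = 0.523 m (p = P/D = 1.334184); state ← (V=0, rpm=0)
throttle_to(11316): rpm ← 11316
set_airspeed(83.06): V ← 83.06 m/s
adjust_throttle(+195): rpm ← 11316 +195 = 11511
adjust_throttle(+1292): rpm ← 11511 +1292 = 12803
throttle_to(5324): rpm ← 5324
adjust_airspeed(-3.82): V ← 83.06 -3.82 = 79.24 m/s
final state: V = 79.24 m/s, rpm = 5324 → n = rpm/60 = 88.733333 rev/s
target J* = 1.7193; solve J* = V/(n·D) for n: n = V/(J*·D) = 79.24/(1.7193 × 0.392) = 117.572766 rev/s
rpm = 60·n = 7054.365980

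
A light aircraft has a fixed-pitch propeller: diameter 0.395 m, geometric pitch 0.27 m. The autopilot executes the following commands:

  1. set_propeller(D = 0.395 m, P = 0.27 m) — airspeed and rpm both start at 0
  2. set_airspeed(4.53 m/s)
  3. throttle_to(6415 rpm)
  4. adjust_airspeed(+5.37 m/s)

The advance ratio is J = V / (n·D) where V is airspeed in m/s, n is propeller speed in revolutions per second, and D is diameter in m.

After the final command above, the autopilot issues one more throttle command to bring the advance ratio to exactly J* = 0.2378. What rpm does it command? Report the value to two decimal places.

set_propeller: D = 0.395 m, P = 0.27 m (p = P/D = 0.683544); state ← (V=0, rpm=0)
set_airspeed(4.53): V ← 4.53 m/s
throttle_to(6415): rpm ← 6415
adjust_airspeed(+5.37): V ← 4.53 +5.37 = 9.9 m/s
final state: V = 9.9 m/s, rpm = 6415 → n = rpm/60 = 106.916667 rev/s
target J* = 0.2378; solve J* = V/(n·D) for n: n = V/(J*·D) = 9.9/(0.2378 × 0.395) = 105.396514 rev/s
rpm = 60·n = 6323.790868

rpm = 6323.79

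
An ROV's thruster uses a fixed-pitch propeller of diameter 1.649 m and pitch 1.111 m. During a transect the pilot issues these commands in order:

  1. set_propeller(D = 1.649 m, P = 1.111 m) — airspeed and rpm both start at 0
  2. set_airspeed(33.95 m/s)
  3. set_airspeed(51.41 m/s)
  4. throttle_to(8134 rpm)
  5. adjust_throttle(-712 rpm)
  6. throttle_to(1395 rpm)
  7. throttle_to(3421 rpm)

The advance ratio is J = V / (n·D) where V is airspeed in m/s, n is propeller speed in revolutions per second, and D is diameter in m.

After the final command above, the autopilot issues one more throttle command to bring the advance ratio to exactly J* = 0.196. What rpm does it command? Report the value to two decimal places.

rpm = 9543.82

set_propeller: D = 1.649 m, P = 1.111 m (p = P/D = 0.673742); state ← (V=0, rpm=0)
set_airspeed(33.95): V ← 33.95 m/s
set_airspeed(51.41): V ← 51.41 m/s
throttle_to(8134): rpm ← 8134
adjust_throttle(-712): rpm ← 8134 -712 = 7422
throttle_to(1395): rpm ← 1395
throttle_to(3421): rpm ← 3421
final state: V = 51.41 m/s, rpm = 3421 → n = rpm/60 = 57.016667 rev/s
target J* = 0.196; solve J* = V/(n·D) for n: n = V/(J*·D) = 51.41/(0.196 × 1.649) = 159.063625 rev/s
rpm = 60·n = 9543.817527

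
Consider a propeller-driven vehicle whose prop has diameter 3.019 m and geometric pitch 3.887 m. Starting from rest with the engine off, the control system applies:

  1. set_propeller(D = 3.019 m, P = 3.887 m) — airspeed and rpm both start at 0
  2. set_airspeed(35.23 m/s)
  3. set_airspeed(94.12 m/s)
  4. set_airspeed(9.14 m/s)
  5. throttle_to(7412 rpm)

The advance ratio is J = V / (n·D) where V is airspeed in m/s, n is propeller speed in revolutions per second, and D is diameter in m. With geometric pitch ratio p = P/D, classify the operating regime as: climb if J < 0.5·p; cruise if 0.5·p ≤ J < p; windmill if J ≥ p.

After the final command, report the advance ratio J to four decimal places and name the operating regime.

J = 0.0245, regime = climb

set_propeller: D = 3.019 m, P = 3.887 m (p = P/D = 1.287512); state ← (V=0, rpm=0)
set_airspeed(35.23): V ← 35.23 m/s
set_airspeed(94.12): V ← 94.12 m/s
set_airspeed(9.14): V ← 9.14 m/s
throttle_to(7412): rpm ← 7412
final state: V = 9.14 m/s, rpm = 7412 → n = rpm/60 = 123.533333 rev/s
J = V / (n·D) = 9.14 / (123.533333 × 3.019) = 0.024507
regime bands: climb J<0.6438 | cruise [0.6438, 1.2875) | windmill J≥1.2875
J = 0.0245 → climb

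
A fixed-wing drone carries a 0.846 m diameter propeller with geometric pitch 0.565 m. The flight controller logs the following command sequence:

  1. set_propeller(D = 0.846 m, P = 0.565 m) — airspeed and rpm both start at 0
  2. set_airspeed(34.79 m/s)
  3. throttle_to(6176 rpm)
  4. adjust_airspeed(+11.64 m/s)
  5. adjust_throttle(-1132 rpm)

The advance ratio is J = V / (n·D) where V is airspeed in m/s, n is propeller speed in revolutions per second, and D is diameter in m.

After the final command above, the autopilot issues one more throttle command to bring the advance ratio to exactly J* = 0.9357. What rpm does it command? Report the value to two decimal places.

set_propeller: D = 0.846 m, P = 0.565 m (p = P/D = 0.667849); state ← (V=0, rpm=0)
set_airspeed(34.79): V ← 34.79 m/s
throttle_to(6176): rpm ← 6176
adjust_airspeed(+11.64): V ← 34.79 +11.64 = 46.43 m/s
adjust_throttle(-1132): rpm ← 6176 -1132 = 5044
final state: V = 46.43 m/s, rpm = 5044 → n = rpm/60 = 84.066667 rev/s
target J* = 0.9357; solve J* = V/(n·D) for n: n = V/(J*·D) = 46.43/(0.9357 × 0.846) = 58.653197 rev/s
rpm = 60·n = 3519.191837

rpm = 3519.19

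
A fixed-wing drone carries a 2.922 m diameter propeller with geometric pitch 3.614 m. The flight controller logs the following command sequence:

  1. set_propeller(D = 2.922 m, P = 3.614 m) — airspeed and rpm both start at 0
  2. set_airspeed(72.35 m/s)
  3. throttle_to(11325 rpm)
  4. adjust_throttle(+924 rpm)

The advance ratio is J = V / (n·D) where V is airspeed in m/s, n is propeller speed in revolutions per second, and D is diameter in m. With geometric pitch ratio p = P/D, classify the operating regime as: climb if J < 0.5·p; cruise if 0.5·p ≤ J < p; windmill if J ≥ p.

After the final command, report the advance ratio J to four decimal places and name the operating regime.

set_propeller: D = 2.922 m, P = 3.614 m (p = P/D = 1.236824); state ← (V=0, rpm=0)
set_airspeed(72.35): V ← 72.35 m/s
throttle_to(11325): rpm ← 11325
adjust_throttle(+924): rpm ← 11325 +924 = 12249
final state: V = 72.35 m/s, rpm = 12249 → n = rpm/60 = 204.150000 rev/s
J = V / (n·D) = 72.35 / (204.150000 × 2.922) = 0.121286
regime bands: climb J<0.6184 | cruise [0.6184, 1.2368) | windmill J≥1.2368
J = 0.1213 → climb

J = 0.1213, regime = climb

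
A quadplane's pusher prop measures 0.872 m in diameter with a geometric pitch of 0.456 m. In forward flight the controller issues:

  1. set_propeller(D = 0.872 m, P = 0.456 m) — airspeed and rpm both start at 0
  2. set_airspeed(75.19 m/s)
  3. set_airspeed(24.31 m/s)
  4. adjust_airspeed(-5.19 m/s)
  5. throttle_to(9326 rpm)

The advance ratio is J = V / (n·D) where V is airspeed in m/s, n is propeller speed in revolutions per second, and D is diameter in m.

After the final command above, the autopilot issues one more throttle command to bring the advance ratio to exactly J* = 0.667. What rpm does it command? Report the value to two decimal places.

rpm = 1972.41

set_propeller: D = 0.872 m, P = 0.456 m (p = P/D = 0.522936); state ← (V=0, rpm=0)
set_airspeed(75.19): V ← 75.19 m/s
set_airspeed(24.31): V ← 24.31 m/s
adjust_airspeed(-5.19): V ← 24.31 -5.19 = 19.12 m/s
throttle_to(9326): rpm ← 9326
final state: V = 19.12 m/s, rpm = 9326 → n = rpm/60 = 155.433333 rev/s
target J* = 0.667; solve J* = V/(n·D) for n: n = V/(J*·D) = 19.12/(0.667 × 0.872) = 32.873472 rev/s
rpm = 60·n = 1972.408291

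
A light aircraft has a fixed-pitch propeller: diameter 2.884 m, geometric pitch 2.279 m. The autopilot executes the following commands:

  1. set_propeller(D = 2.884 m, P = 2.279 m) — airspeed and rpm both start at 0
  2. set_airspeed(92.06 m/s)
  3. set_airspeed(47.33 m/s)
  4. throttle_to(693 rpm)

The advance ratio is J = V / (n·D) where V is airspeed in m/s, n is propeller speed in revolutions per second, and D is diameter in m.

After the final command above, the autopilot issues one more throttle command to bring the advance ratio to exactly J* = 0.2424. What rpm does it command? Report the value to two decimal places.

set_propeller: D = 2.884 m, P = 2.279 m (p = P/D = 0.790222); state ← (V=0, rpm=0)
set_airspeed(92.06): V ← 92.06 m/s
set_airspeed(47.33): V ← 47.33 m/s
throttle_to(693): rpm ← 693
final state: V = 47.33 m/s, rpm = 693 → n = rpm/60 = 11.550000 rev/s
target J* = 0.2424; solve J* = V/(n·D) for n: n = V/(J*·D) = 47.33/(0.2424 × 2.884) = 67.703112 rev/s
rpm = 60·n = 4062.186732

rpm = 4062.19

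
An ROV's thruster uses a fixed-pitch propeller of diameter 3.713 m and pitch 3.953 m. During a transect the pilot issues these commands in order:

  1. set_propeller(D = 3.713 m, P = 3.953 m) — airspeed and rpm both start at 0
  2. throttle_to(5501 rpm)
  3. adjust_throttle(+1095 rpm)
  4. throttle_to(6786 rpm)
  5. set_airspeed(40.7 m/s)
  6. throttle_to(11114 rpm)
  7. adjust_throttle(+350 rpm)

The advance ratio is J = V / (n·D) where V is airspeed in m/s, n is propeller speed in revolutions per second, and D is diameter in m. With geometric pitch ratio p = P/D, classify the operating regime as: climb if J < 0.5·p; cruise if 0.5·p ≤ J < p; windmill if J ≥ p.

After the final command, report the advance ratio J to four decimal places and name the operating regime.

set_propeller: D = 3.713 m, P = 3.953 m (p = P/D = 1.064638); state ← (V=0, rpm=0)
throttle_to(5501): rpm ← 5501
adjust_throttle(+1095): rpm ← 5501 +1095 = 6596
throttle_to(6786): rpm ← 6786
set_airspeed(40.7): V ← 40.7 m/s
throttle_to(11114): rpm ← 11114
adjust_throttle(+350): rpm ← 11114 +350 = 11464
final state: V = 40.7 m/s, rpm = 11464 → n = rpm/60 = 191.066667 rev/s
J = V / (n·D) = 40.7 / (191.066667 × 3.713) = 0.057370
regime bands: climb J<0.5323 | cruise [0.5323, 1.0646) | windmill J≥1.0646
J = 0.0574 → climb

J = 0.0574, regime = climb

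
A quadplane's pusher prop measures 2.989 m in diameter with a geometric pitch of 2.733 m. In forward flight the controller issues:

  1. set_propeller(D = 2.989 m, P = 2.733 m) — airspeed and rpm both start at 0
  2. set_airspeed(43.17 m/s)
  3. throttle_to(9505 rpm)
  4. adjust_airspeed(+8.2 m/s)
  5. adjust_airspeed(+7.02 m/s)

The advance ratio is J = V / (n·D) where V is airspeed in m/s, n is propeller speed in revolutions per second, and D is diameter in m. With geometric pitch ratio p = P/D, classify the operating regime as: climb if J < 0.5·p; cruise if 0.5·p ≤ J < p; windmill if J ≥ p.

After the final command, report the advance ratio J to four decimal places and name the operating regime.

J = 0.1233, regime = climb

set_propeller: D = 2.989 m, P = 2.733 m (p = P/D = 0.914353); state ← (V=0, rpm=0)
set_airspeed(43.17): V ← 43.17 m/s
throttle_to(9505): rpm ← 9505
adjust_airspeed(+8.2): V ← 43.17 +8.2 = 51.37 m/s
adjust_airspeed(+7.02): V ← 51.37 +7.02 = 58.39 m/s
final state: V = 58.39 m/s, rpm = 9505 → n = rpm/60 = 158.416667 rev/s
J = V / (n·D) = 58.39 / (158.416667 × 2.989) = 0.123314
regime bands: climb J<0.4572 | cruise [0.4572, 0.9144) | windmill J≥0.9144
J = 0.1233 → climb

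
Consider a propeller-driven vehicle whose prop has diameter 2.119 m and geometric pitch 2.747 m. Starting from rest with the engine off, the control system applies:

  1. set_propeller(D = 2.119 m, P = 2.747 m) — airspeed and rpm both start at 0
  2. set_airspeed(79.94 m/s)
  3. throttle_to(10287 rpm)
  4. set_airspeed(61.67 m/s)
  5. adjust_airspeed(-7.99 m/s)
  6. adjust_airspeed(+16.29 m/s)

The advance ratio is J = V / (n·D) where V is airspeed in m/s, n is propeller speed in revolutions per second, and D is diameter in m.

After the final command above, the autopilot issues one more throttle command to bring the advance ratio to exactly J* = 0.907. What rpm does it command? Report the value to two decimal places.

set_propeller: D = 2.119 m, P = 2.747 m (p = P/D = 1.296366); state ← (V=0, rpm=0)
set_airspeed(79.94): V ← 79.94 m/s
throttle_to(10287): rpm ← 10287
set_airspeed(61.67): V ← 61.67 m/s
adjust_airspeed(-7.99): V ← 61.67 -7.99 = 53.68 m/s
adjust_airspeed(+16.29): V ← 53.68 +16.29 = 69.97 m/s
final state: V = 69.97 m/s, rpm = 10287 → n = rpm/60 = 171.450000 rev/s
target J* = 0.907; solve J* = V/(n·D) for n: n = V/(J*·D) = 69.97/(0.907 × 2.119) = 36.406056 rev/s
rpm = 60·n = 2184.363347

rpm = 2184.36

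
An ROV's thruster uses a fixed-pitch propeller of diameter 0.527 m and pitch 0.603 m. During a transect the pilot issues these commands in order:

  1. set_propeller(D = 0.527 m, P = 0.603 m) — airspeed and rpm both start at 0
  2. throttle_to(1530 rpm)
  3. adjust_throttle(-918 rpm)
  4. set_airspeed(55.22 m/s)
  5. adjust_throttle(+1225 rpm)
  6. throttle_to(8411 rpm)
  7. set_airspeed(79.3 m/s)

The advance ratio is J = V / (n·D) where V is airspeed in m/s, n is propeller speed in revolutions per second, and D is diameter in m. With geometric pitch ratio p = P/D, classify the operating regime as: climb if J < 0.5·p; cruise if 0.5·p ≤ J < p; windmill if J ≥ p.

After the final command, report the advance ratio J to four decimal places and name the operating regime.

set_propeller: D = 0.527 m, P = 0.603 m (p = P/D = 1.144213); state ← (V=0, rpm=0)
throttle_to(1530): rpm ← 1530
adjust_throttle(-918): rpm ← 1530 -918 = 612
set_airspeed(55.22): V ← 55.22 m/s
adjust_throttle(+1225): rpm ← 612 +1225 = 1837
throttle_to(8411): rpm ← 8411
set_airspeed(79.3): V ← 79.3 m/s
final state: V = 79.3 m/s, rpm = 8411 → n = rpm/60 = 140.183333 rev/s
J = V / (n·D) = 79.3 / (140.183333 × 0.527) = 1.073411
regime bands: climb J<0.5721 | cruise [0.5721, 1.1442) | windmill J≥1.1442
J = 1.0734 → cruise

J = 1.0734, regime = cruise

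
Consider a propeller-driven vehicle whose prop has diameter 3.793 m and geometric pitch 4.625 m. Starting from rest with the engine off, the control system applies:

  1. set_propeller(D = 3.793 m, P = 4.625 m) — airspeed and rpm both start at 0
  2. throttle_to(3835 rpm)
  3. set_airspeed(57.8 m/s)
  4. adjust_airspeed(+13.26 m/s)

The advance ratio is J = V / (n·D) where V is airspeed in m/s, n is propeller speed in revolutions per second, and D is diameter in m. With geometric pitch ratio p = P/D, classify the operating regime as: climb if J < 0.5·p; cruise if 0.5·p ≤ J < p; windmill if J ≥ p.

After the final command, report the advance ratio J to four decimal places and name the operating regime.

J = 0.2931, regime = climb

set_propeller: D = 3.793 m, P = 4.625 m (p = P/D = 1.219351); state ← (V=0, rpm=0)
throttle_to(3835): rpm ← 3835
set_airspeed(57.8): V ← 57.8 m/s
adjust_airspeed(+13.26): V ← 57.8 +13.26 = 71.06 m/s
final state: V = 71.06 m/s, rpm = 3835 → n = rpm/60 = 63.916667 rev/s
J = V / (n·D) = 71.06 / (63.916667 × 3.793) = 0.293108
regime bands: climb J<0.6097 | cruise [0.6097, 1.2194) | windmill J≥1.2194
J = 0.2931 → climb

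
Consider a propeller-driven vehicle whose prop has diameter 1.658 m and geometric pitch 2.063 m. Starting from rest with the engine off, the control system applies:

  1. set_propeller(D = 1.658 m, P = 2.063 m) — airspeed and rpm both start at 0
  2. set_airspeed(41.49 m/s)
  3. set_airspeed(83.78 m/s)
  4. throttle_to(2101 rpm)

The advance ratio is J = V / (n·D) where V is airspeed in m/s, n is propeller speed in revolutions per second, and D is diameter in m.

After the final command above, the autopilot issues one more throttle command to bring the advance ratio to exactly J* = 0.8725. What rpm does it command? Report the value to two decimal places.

rpm = 3474.89

set_propeller: D = 1.658 m, P = 2.063 m (p = P/D = 1.244270); state ← (V=0, rpm=0)
set_airspeed(41.49): V ← 41.49 m/s
set_airspeed(83.78): V ← 83.78 m/s
throttle_to(2101): rpm ← 2101
final state: V = 83.78 m/s, rpm = 2101 → n = rpm/60 = 35.016667 rev/s
target J* = 0.8725; solve J* = V/(n·D) for n: n = V/(J*·D) = 83.78/(0.8725 × 1.658) = 57.914911 rev/s
rpm = 60·n = 3474.894667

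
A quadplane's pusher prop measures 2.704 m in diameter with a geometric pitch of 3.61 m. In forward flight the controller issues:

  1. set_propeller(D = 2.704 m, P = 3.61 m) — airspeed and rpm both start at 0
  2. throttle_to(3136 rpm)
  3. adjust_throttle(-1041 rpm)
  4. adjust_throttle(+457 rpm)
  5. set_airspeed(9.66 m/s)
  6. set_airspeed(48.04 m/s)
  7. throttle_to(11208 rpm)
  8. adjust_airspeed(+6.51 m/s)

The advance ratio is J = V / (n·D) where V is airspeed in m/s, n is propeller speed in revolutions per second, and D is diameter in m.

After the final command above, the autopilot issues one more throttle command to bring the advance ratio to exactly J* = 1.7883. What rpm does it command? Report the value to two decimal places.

set_propeller: D = 2.704 m, P = 3.61 m (p = P/D = 1.335059); state ← (V=0, rpm=0)
throttle_to(3136): rpm ← 3136
adjust_throttle(-1041): rpm ← 3136 -1041 = 2095
adjust_throttle(+457): rpm ← 2095 +457 = 2552
set_airspeed(9.66): V ← 9.66 m/s
set_airspeed(48.04): V ← 48.04 m/s
throttle_to(11208): rpm ← 11208
adjust_airspeed(+6.51): V ← 48.04 +6.51 = 54.55 m/s
final state: V = 54.55 m/s, rpm = 11208 → n = rpm/60 = 186.800000 rev/s
target J* = 1.7883; solve J* = V/(n·D) for n: n = V/(J*·D) = 54.55/(1.7883 × 2.704) = 11.281002 rev/s
rpm = 60·n = 676.860143

rpm = 676.86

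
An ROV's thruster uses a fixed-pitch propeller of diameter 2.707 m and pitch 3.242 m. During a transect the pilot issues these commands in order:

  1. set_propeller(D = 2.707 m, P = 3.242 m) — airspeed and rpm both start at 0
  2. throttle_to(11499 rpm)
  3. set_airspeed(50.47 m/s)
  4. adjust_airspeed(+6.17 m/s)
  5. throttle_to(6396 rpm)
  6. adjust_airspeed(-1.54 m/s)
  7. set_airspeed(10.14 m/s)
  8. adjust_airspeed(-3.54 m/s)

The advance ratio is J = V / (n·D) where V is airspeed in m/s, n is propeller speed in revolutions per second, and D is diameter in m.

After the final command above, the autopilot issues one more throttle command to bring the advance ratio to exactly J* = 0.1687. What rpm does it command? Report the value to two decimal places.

rpm = 867.15

set_propeller: D = 2.707 m, P = 3.242 m (p = P/D = 1.197636); state ← (V=0, rpm=0)
throttle_to(11499): rpm ← 11499
set_airspeed(50.47): V ← 50.47 m/s
adjust_airspeed(+6.17): V ← 50.47 +6.17 = 56.64 m/s
throttle_to(6396): rpm ← 6396
adjust_airspeed(-1.54): V ← 56.64 -1.54 = 55.1 m/s
set_airspeed(10.14): V ← 10.14 m/s
adjust_airspeed(-3.54): V ← 10.14 -3.54 = 6.6 m/s
final state: V = 6.6 m/s, rpm = 6396 → n = rpm/60 = 106.600000 rev/s
target J* = 0.1687; solve J* = V/(n·D) for n: n = V/(J*·D) = 6.6/(0.1687 × 2.707) = 14.452421 rev/s
rpm = 60·n = 867.145246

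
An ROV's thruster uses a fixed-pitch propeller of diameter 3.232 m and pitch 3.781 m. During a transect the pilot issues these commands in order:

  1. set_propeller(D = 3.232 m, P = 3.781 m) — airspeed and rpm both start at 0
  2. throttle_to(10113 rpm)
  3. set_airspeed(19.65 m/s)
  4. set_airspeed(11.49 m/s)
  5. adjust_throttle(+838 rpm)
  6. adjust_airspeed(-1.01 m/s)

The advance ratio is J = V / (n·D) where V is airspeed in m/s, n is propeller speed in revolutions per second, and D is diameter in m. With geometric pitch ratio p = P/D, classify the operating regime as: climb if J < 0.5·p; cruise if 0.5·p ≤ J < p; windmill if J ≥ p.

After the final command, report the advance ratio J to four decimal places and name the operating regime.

J = 0.0178, regime = climb

set_propeller: D = 3.232 m, P = 3.781 m (p = P/D = 1.169864); state ← (V=0, rpm=0)
throttle_to(10113): rpm ← 10113
set_airspeed(19.65): V ← 19.65 m/s
set_airspeed(11.49): V ← 11.49 m/s
adjust_throttle(+838): rpm ← 10113 +838 = 10951
adjust_airspeed(-1.01): V ← 11.49 -1.01 = 10.48 m/s
final state: V = 10.48 m/s, rpm = 10951 → n = rpm/60 = 182.516667 rev/s
J = V / (n·D) = 10.48 / (182.516667 × 3.232) = 0.017766
regime bands: climb J<0.5849 | cruise [0.5849, 1.1699) | windmill J≥1.1699
J = 0.0178 → climb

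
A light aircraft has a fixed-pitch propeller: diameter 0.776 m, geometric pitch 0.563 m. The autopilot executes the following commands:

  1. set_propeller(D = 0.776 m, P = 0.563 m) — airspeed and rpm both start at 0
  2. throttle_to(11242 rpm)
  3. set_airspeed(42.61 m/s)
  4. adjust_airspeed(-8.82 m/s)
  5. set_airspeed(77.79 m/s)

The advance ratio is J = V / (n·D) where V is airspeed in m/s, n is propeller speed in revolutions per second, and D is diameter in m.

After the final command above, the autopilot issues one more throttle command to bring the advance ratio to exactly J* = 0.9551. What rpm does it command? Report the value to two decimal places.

set_propeller: D = 0.776 m, P = 0.563 m (p = P/D = 0.725515); state ← (V=0, rpm=0)
throttle_to(11242): rpm ← 11242
set_airspeed(42.61): V ← 42.61 m/s
adjust_airspeed(-8.82): V ← 42.61 -8.82 = 33.79 m/s
set_airspeed(77.79): V ← 77.79 m/s
final state: V = 77.79 m/s, rpm = 11242 → n = rpm/60 = 187.366667 rev/s
target J* = 0.9551; solve J* = V/(n·D) for n: n = V/(J*·D) = 77.79/(0.9551 × 0.776) = 104.957434 rev/s
rpm = 60·n = 6297.446049

rpm = 6297.45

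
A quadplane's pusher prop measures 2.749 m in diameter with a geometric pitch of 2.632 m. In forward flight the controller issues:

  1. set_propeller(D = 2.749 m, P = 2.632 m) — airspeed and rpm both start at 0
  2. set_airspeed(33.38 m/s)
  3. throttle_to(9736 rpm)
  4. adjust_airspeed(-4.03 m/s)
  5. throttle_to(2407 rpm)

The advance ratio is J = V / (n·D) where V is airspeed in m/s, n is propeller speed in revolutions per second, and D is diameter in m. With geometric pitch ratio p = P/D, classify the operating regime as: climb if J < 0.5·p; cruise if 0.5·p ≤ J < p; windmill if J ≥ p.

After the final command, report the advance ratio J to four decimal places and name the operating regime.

J = 0.2661, regime = climb

set_propeller: D = 2.749 m, P = 2.632 m (p = P/D = 0.957439); state ← (V=0, rpm=0)
set_airspeed(33.38): V ← 33.38 m/s
throttle_to(9736): rpm ← 9736
adjust_airspeed(-4.03): V ← 33.38 -4.03 = 29.35 m/s
throttle_to(2407): rpm ← 2407
final state: V = 29.35 m/s, rpm = 2407 → n = rpm/60 = 40.116667 rev/s
J = V / (n·D) = 29.35 / (40.116667 × 2.749) = 0.266139
regime bands: climb J<0.4787 | cruise [0.4787, 0.9574) | windmill J≥0.9574
J = 0.2661 → climb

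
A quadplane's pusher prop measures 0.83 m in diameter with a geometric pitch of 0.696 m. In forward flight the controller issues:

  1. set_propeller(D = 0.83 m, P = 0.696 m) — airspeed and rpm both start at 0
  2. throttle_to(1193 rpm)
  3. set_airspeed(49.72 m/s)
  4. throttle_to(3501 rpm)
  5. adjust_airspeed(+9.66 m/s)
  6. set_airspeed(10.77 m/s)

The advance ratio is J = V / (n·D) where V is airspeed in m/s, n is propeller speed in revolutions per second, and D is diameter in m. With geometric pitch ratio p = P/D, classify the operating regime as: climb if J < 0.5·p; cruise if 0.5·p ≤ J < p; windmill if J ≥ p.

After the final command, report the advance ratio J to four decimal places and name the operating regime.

J = 0.2224, regime = climb

set_propeller: D = 0.83 m, P = 0.696 m (p = P/D = 0.838554); state ← (V=0, rpm=0)
throttle_to(1193): rpm ← 1193
set_airspeed(49.72): V ← 49.72 m/s
throttle_to(3501): rpm ← 3501
adjust_airspeed(+9.66): V ← 49.72 +9.66 = 59.38 m/s
set_airspeed(10.77): V ← 10.77 m/s
final state: V = 10.77 m/s, rpm = 3501 → n = rpm/60 = 58.350000 rev/s
J = V / (n·D) = 10.77 / (58.350000 × 0.83) = 0.222381
regime bands: climb J<0.4193 | cruise [0.4193, 0.8386) | windmill J≥0.8386
J = 0.2224 → climb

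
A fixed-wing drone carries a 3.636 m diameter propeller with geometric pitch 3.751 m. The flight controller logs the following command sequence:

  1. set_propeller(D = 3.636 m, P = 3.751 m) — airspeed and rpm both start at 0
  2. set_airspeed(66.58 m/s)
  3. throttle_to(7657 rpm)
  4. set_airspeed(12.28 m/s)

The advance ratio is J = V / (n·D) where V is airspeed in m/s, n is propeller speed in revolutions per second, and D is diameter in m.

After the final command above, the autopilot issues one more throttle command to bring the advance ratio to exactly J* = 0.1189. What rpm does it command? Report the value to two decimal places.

rpm = 1704.29

set_propeller: D = 3.636 m, P = 3.751 m (p = P/D = 1.031628); state ← (V=0, rpm=0)
set_airspeed(66.58): V ← 66.58 m/s
throttle_to(7657): rpm ← 7657
set_airspeed(12.28): V ← 12.28 m/s
final state: V = 12.28 m/s, rpm = 7657 → n = rpm/60 = 127.616667 rev/s
target J* = 0.1189; solve J* = V/(n·D) for n: n = V/(J*·D) = 12.28/(0.1189 × 3.636) = 28.404859 rev/s
rpm = 60·n = 1704.291539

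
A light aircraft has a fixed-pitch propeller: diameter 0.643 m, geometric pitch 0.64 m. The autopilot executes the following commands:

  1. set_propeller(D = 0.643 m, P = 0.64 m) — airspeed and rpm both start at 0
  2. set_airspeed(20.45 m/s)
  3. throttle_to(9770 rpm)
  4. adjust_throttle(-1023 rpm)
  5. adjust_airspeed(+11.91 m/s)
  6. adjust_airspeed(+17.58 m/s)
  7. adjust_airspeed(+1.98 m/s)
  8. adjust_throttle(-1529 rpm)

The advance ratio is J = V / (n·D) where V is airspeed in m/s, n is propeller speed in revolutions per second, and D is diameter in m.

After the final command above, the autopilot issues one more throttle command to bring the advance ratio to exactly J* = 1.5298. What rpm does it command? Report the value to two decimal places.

rpm = 3166.94

set_propeller: D = 0.643 m, P = 0.64 m (p = P/D = 0.995334); state ← (V=0, rpm=0)
set_airspeed(20.45): V ← 20.45 m/s
throttle_to(9770): rpm ← 9770
adjust_throttle(-1023): rpm ← 9770 -1023 = 8747
adjust_airspeed(+11.91): V ← 20.45 +11.91 = 32.36 m/s
adjust_airspeed(+17.58): V ← 32.36 +17.58 = 49.94 m/s
adjust_airspeed(+1.98): V ← 49.94 +1.98 = 51.92 m/s
adjust_throttle(-1529): rpm ← 8747 -1529 = 7218
final state: V = 51.92 m/s, rpm = 7218 → n = rpm/60 = 120.300000 rev/s
target J* = 1.5298; solve J* = V/(n·D) for n: n = V/(J*·D) = 51.92/(1.5298 × 0.643) = 52.782390 rev/s
rpm = 60·n = 3166.943422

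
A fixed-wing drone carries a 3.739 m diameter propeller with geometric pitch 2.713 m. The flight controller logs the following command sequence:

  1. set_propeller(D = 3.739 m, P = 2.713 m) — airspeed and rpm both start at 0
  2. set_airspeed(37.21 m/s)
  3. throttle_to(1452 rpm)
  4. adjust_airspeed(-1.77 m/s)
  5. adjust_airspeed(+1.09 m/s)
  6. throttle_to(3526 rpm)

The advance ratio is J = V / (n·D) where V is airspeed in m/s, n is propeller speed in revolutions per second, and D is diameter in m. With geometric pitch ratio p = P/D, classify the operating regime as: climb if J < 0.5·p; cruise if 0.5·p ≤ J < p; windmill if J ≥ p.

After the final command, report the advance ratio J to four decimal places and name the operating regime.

set_propeller: D = 3.739 m, P = 2.713 m (p = P/D = 0.725595); state ← (V=0, rpm=0)
set_airspeed(37.21): V ← 37.21 m/s
throttle_to(1452): rpm ← 1452
adjust_airspeed(-1.77): V ← 37.21 -1.77 = 35.44 m/s
adjust_airspeed(+1.09): V ← 35.44 +1.09 = 36.53 m/s
throttle_to(3526): rpm ← 3526
final state: V = 36.53 m/s, rpm = 3526 → n = rpm/60 = 58.766667 rev/s
J = V / (n·D) = 36.53 / (58.766667 × 3.739) = 0.166251
regime bands: climb J<0.3628 | cruise [0.3628, 0.7256) | windmill J≥0.7256
J = 0.1663 → climb

J = 0.1663, regime = climb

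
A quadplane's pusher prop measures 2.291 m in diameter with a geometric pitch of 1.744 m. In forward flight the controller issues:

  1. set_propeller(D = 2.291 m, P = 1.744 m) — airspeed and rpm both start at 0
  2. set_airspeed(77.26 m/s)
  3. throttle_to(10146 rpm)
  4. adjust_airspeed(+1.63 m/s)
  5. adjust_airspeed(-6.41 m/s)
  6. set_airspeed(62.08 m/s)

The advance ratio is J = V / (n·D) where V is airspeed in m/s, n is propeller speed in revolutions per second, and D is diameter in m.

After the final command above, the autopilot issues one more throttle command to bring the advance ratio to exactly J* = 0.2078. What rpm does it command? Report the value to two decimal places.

set_propeller: D = 2.291 m, P = 1.744 m (p = P/D = 0.761240); state ← (V=0, rpm=0)
set_airspeed(77.26): V ← 77.26 m/s
throttle_to(10146): rpm ← 10146
adjust_airspeed(+1.63): V ← 77.26 +1.63 = 78.89 m/s
adjust_airspeed(-6.41): V ← 78.89 -6.41 = 72.48 m/s
set_airspeed(62.08): V ← 62.08 m/s
final state: V = 62.08 m/s, rpm = 10146 → n = rpm/60 = 169.100000 rev/s
target J* = 0.2078; solve J* = V/(n·D) for n: n = V/(J*·D) = 62.08/(0.2078 × 2.291) = 130.401046 rev/s
rpm = 60·n = 7824.062774

rpm = 7824.06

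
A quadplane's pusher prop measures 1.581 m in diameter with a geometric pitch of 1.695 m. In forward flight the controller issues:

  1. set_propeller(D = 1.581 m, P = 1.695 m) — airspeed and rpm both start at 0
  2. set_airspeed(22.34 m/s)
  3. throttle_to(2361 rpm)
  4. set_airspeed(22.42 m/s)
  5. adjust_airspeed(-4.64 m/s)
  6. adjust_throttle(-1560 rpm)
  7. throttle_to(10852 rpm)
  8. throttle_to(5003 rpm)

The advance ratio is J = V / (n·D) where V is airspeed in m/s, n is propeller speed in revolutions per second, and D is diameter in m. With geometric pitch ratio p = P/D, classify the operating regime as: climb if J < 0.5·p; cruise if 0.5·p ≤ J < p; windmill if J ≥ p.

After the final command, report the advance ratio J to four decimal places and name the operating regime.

J = 0.1349, regime = climb

set_propeller: D = 1.581 m, P = 1.695 m (p = P/D = 1.072106); state ← (V=0, rpm=0)
set_airspeed(22.34): V ← 22.34 m/s
throttle_to(2361): rpm ← 2361
set_airspeed(22.42): V ← 22.42 m/s
adjust_airspeed(-4.64): V ← 22.42 -4.64 = 17.78 m/s
adjust_throttle(-1560): rpm ← 2361 -1560 = 801
throttle_to(10852): rpm ← 10852
throttle_to(5003): rpm ← 5003
final state: V = 17.78 m/s, rpm = 5003 → n = rpm/60 = 83.383333 rev/s
J = V / (n·D) = 17.78 / (83.383333 × 1.581) = 0.134872
regime bands: climb J<0.5361 | cruise [0.5361, 1.0721) | windmill J≥1.0721
J = 0.1349 → climb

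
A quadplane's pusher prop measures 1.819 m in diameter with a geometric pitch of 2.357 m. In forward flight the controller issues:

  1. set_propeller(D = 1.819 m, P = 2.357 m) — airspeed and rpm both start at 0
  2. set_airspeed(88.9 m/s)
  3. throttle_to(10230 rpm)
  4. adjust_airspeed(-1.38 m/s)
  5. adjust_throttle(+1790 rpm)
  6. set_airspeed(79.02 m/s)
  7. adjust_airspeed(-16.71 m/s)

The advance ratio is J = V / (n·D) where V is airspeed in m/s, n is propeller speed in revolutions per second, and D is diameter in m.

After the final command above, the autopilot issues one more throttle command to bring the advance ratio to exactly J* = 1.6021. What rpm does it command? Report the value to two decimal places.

rpm = 1282.88

set_propeller: D = 1.819 m, P = 2.357 m (p = P/D = 1.295767); state ← (V=0, rpm=0)
set_airspeed(88.9): V ← 88.9 m/s
throttle_to(10230): rpm ← 10230
adjust_airspeed(-1.38): V ← 88.9 -1.38 = 87.52 m/s
adjust_throttle(+1790): rpm ← 10230 +1790 = 12020
set_airspeed(79.02): V ← 79.02 m/s
adjust_airspeed(-16.71): V ← 79.02 -16.71 = 62.31 m/s
final state: V = 62.31 m/s, rpm = 12020 → n = rpm/60 = 200.333333 rev/s
target J* = 1.6021; solve J* = V/(n·D) for n: n = V/(J*·D) = 62.31/(1.6021 × 1.819) = 21.381365 rev/s
rpm = 60·n = 1282.881913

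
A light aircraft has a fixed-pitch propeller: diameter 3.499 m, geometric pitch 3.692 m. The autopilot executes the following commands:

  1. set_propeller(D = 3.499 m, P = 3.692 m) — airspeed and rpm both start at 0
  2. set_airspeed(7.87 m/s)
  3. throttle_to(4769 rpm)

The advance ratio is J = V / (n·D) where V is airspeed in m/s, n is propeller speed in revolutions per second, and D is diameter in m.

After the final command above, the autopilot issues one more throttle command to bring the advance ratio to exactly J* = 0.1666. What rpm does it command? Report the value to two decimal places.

set_propeller: D = 3.499 m, P = 3.692 m (p = P/D = 1.055159); state ← (V=0, rpm=0)
set_airspeed(7.87): V ← 7.87 m/s
throttle_to(4769): rpm ← 4769
final state: V = 7.87 m/s, rpm = 4769 → n = rpm/60 = 79.483333 rev/s
target J* = 0.1666; solve J* = V/(n·D) for n: n = V/(J*·D) = 7.87/(0.1666 × 3.499) = 13.500685 rev/s
rpm = 60·n = 810.041078

rpm = 810.04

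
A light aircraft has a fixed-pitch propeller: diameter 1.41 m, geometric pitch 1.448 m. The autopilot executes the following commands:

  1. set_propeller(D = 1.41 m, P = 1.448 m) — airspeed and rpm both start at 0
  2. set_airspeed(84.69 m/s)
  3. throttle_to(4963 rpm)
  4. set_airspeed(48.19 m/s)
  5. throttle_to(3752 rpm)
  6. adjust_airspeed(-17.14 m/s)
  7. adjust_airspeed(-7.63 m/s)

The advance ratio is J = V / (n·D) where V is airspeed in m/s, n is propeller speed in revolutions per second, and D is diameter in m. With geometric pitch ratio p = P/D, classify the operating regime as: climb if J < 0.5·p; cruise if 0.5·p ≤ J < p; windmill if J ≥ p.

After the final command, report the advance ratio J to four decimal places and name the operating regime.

set_propeller: D = 1.41 m, P = 1.448 m (p = P/D = 1.026950); state ← (V=0, rpm=0)
set_airspeed(84.69): V ← 84.69 m/s
throttle_to(4963): rpm ← 4963
set_airspeed(48.19): V ← 48.19 m/s
throttle_to(3752): rpm ← 3752
adjust_airspeed(-17.14): V ← 48.19 -17.14 = 31.05 m/s
adjust_airspeed(-7.63): V ← 31.05 -7.63 = 23.42 m/s
final state: V = 23.42 m/s, rpm = 3752 → n = rpm/60 = 62.533333 rev/s
J = V / (n·D) = 23.42 / (62.533333 × 1.41) = 0.265617
regime bands: climb J<0.5135 | cruise [0.5135, 1.0270) | windmill J≥1.0270
J = 0.2656 → climb

J = 0.2656, regime = climb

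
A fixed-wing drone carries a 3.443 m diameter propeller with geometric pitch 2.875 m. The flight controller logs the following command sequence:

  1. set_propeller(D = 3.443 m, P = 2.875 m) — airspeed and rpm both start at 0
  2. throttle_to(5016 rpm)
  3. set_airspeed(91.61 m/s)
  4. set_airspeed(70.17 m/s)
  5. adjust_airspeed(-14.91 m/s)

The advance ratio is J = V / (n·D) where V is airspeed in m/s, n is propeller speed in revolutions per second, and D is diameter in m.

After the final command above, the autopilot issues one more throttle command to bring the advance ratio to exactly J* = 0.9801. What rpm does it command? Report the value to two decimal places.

rpm = 982.55

set_propeller: D = 3.443 m, P = 2.875 m (p = P/D = 0.835028); state ← (V=0, rpm=0)
throttle_to(5016): rpm ← 5016
set_airspeed(91.61): V ← 91.61 m/s
set_airspeed(70.17): V ← 70.17 m/s
adjust_airspeed(-14.91): V ← 70.17 -14.91 = 55.26 m/s
final state: V = 55.26 m/s, rpm = 5016 → n = rpm/60 = 83.600000 rev/s
target J* = 0.9801; solve J* = V/(n·D) for n: n = V/(J*·D) = 55.26/(0.9801 × 3.443) = 16.375836 rev/s
rpm = 60·n = 982.550134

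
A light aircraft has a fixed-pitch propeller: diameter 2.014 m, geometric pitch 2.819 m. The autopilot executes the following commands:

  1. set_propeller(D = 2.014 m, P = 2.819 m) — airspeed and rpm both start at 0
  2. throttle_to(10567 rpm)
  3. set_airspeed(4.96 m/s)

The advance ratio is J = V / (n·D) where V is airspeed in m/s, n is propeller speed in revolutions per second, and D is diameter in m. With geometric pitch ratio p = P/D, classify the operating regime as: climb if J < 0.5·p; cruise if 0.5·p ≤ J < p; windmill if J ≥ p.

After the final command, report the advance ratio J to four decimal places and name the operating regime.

set_propeller: D = 2.014 m, P = 2.819 m (p = P/D = 1.399702); state ← (V=0, rpm=0)
throttle_to(10567): rpm ← 10567
set_airspeed(4.96): V ← 4.96 m/s
final state: V = 4.96 m/s, rpm = 10567 → n = rpm/60 = 176.116667 rev/s
J = V / (n·D) = 4.96 / (176.116667 × 2.014) = 0.013984
regime bands: climb J<0.6999 | cruise [0.6999, 1.3997) | windmill J≥1.3997
J = 0.0140 → climb

J = 0.0140, regime = climb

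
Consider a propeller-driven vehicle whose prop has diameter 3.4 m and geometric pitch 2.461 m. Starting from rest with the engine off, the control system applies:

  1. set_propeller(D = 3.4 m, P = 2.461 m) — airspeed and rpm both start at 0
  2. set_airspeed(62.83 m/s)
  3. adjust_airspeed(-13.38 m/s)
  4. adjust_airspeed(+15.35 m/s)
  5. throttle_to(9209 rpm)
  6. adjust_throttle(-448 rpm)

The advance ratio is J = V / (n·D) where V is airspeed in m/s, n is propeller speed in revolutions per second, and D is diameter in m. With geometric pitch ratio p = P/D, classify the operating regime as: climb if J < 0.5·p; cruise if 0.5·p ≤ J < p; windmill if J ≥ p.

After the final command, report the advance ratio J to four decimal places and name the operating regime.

J = 0.1305, regime = climb

set_propeller: D = 3.4 m, P = 2.461 m (p = P/D = 0.723824); state ← (V=0, rpm=0)
set_airspeed(62.83): V ← 62.83 m/s
adjust_airspeed(-13.38): V ← 62.83 -13.38 = 49.45 m/s
adjust_airspeed(+15.35): V ← 49.45 +15.35 = 64.8 m/s
throttle_to(9209): rpm ← 9209
adjust_throttle(-448): rpm ← 9209 -448 = 8761
final state: V = 64.8 m/s, rpm = 8761 → n = rpm/60 = 146.016667 rev/s
J = V / (n·D) = 64.8 / (146.016667 × 3.4) = 0.130525
regime bands: climb J<0.3619 | cruise [0.3619, 0.7238) | windmill J≥0.7238
J = 0.1305 → climb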